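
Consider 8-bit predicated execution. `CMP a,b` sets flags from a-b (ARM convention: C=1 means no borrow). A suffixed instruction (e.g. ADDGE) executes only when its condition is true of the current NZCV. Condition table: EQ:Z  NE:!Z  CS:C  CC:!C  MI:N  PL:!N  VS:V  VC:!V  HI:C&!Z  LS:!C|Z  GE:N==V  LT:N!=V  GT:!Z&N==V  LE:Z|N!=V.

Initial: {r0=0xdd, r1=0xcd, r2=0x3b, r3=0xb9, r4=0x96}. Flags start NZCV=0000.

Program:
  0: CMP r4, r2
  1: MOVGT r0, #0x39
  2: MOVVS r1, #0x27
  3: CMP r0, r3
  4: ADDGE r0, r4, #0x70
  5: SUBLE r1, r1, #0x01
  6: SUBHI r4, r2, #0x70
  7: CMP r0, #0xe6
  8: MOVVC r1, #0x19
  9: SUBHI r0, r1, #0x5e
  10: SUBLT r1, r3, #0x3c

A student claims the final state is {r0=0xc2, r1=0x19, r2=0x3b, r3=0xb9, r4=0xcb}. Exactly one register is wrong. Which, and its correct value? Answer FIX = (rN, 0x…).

FIX = (r0, 0x06)

0: ✓ CMP  NZCV=0011
1: · MOVGT
2: ✓ MOVVS  r1←0x27
3: ✓ CMP  NZCV=0010
4: ✓ ADDGE  r0←0x06
5: · SUBLE
6: ✓ SUBHI  r4←0xcb
7: ✓ CMP  NZCV=0000
8: ✓ MOVVC  r1←0x19
9: · SUBHI
10: · SUBLT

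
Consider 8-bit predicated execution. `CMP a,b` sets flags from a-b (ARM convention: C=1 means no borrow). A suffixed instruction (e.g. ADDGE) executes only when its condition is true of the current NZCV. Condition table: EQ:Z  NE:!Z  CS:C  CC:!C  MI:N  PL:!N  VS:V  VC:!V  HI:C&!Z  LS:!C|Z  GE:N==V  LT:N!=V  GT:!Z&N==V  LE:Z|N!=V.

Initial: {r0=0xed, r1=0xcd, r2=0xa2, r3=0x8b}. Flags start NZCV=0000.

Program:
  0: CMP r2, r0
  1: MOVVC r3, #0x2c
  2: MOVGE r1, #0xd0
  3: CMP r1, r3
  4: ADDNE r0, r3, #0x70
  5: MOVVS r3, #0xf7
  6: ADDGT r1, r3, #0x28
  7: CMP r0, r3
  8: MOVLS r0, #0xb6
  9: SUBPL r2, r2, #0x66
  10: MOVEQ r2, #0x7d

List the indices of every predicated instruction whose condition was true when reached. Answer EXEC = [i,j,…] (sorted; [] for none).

EXEC = [1,4,9]

0: ✓ CMP  NZCV=1000
1: ✓ MOVVC  r3←0x2c
2: · MOVGE
3: ✓ CMP  NZCV=1010
4: ✓ ADDNE  r0←0x9c
5: · MOVVS
6: · ADDGT
7: ✓ CMP  NZCV=0011
8: · MOVLS
9: ✓ SUBPL  r2←0x3c
10: · MOVEQ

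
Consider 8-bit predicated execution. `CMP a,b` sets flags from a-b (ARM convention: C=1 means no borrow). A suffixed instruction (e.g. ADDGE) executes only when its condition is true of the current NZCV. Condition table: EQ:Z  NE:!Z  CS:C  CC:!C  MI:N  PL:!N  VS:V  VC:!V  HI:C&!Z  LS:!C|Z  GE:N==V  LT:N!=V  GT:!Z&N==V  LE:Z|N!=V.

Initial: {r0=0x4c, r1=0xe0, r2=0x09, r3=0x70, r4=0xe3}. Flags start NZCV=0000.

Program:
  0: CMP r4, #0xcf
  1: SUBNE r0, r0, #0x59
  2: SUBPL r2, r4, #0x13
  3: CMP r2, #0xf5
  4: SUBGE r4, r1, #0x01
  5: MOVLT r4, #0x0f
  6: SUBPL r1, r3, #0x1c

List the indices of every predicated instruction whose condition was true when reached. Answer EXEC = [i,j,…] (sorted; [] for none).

[0] flags=0010 → (cmp)
[1] flags=0010 NE?T → r0=0xf3
[2] flags=0010 PL?T → r2=0xd0
[3] flags=1000 → (cmp)
[4] flags=1000 GE?F → skip
[5] flags=1000 LT?T → r4=0x0f
[6] flags=1000 PL?F → skip

EXEC = [1,2,5]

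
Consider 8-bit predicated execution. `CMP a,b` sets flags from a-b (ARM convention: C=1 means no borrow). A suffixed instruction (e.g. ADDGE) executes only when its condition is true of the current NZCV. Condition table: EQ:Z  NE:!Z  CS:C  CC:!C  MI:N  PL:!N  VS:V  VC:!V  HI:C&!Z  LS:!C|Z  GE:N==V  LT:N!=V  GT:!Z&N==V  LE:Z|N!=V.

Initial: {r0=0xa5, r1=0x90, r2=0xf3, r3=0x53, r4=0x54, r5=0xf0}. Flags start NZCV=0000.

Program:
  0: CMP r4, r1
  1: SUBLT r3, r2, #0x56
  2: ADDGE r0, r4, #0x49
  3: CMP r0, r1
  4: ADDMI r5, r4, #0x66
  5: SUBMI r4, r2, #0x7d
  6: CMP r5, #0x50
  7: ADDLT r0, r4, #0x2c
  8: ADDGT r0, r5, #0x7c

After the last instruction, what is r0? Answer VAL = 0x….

VAL = 0x80

[0] flags=1001 → (cmp)
[1] flags=1001 LT?F → skip
[2] flags=1001 GE?T → r0=0x9d
[3] flags=0010 → (cmp)
[4] flags=0010 MI?F → skip
[5] flags=0010 MI?F → skip
[6] flags=1010 → (cmp)
[7] flags=1010 LT?T → r0=0x80
[8] flags=1010 GT?F → skip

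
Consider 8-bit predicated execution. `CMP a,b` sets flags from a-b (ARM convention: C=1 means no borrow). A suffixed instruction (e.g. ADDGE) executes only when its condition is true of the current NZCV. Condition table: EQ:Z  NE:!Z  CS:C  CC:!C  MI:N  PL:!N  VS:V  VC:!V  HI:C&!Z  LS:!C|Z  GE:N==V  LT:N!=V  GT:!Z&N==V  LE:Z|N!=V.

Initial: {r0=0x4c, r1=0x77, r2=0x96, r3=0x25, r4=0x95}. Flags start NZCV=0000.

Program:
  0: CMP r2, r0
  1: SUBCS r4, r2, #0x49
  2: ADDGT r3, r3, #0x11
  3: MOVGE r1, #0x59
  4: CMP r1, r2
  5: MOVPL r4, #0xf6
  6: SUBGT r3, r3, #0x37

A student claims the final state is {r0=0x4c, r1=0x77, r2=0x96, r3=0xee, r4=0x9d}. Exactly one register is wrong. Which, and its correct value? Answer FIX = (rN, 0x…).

FIX = (r4, 0x4d)

0: ✓ CMP  NZCV=0011
1: ✓ SUBCS  r4←0x4d
2: · ADDGT
3: · MOVGE
4: ✓ CMP  NZCV=1001
5: · MOVPL
6: ✓ SUBGT  r3←0xee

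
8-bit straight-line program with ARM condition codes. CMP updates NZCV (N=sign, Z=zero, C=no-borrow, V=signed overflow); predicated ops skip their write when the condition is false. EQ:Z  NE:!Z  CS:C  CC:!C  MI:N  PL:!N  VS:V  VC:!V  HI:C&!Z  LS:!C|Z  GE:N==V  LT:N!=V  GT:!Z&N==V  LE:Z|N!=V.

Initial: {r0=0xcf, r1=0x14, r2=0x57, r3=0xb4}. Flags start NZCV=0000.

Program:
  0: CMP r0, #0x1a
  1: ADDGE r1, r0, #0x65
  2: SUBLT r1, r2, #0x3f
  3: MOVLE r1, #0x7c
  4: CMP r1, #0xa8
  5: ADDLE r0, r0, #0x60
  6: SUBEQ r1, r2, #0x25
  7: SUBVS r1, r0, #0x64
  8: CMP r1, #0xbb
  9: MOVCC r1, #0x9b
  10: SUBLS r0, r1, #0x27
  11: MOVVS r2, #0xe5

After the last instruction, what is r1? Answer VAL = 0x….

0: ✓ CMP  NZCV=1010
1: · ADDGE
2: ✓ SUBLT  r1←0x18
3: ✓ MOVLE  r1←0x7c
4: ✓ CMP  NZCV=1001
5: · ADDLE
6: · SUBEQ
7: ✓ SUBVS  r1←0x6b
8: ✓ CMP  NZCV=1001
9: ✓ MOVCC  r1←0x9b
10: ✓ SUBLS  r0←0x74
11: ✓ MOVVS  r2←0xe5

VAL = 0x9b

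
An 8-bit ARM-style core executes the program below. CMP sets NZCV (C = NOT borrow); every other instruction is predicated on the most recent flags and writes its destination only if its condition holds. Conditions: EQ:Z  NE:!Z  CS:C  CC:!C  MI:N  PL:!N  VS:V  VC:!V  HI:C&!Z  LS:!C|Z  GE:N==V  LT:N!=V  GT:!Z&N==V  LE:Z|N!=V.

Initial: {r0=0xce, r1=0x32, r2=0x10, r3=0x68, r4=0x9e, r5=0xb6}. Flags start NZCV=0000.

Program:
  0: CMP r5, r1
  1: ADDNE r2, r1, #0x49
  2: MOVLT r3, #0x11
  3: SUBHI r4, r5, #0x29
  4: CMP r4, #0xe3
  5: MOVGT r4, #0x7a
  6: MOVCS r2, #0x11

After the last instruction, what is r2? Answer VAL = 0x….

VAL = 0x7b

0: ✓ CMP  NZCV=1010
1: ✓ ADDNE  r2←0x7b
2: ✓ MOVLT  r3←0x11
3: ✓ SUBHI  r4←0x8d
4: ✓ CMP  NZCV=1000
5: · MOVGT
6: · MOVCS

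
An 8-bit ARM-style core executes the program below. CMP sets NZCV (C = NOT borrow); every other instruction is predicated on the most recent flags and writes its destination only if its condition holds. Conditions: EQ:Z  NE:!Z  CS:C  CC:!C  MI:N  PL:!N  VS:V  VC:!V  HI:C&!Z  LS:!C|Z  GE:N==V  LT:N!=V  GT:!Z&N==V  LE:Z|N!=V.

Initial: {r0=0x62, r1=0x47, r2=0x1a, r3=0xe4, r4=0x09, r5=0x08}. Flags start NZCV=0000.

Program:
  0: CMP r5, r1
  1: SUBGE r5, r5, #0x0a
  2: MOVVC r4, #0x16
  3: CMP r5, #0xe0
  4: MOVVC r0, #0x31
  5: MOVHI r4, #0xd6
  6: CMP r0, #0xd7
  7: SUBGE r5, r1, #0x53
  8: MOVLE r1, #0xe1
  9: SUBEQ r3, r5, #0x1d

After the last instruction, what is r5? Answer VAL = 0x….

VAL = 0xf4

0: ✓ CMP  NZCV=1000
1: · SUBGE
2: ✓ MOVVC  r4←0x16
3: ✓ CMP  NZCV=0000
4: ✓ MOVVC  r0←0x31
5: · MOVHI
6: ✓ CMP  NZCV=0000
7: ✓ SUBGE  r5←0xf4
8: · MOVLE
9: · SUBEQ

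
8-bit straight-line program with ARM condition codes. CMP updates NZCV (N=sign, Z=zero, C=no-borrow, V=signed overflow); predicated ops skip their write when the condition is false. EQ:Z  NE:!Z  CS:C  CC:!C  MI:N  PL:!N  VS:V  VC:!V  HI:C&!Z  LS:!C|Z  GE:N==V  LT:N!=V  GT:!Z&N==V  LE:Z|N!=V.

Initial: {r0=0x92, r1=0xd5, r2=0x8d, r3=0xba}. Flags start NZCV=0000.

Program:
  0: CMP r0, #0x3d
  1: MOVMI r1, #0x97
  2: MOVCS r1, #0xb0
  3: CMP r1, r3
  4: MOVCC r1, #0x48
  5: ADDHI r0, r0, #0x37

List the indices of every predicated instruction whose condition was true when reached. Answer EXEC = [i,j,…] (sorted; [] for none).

EXEC = [2,4]

0: ✓ CMP  NZCV=0011
1: · MOVMI
2: ✓ MOVCS  r1←0xb0
3: ✓ CMP  NZCV=1000
4: ✓ MOVCC  r1←0x48
5: · ADDHI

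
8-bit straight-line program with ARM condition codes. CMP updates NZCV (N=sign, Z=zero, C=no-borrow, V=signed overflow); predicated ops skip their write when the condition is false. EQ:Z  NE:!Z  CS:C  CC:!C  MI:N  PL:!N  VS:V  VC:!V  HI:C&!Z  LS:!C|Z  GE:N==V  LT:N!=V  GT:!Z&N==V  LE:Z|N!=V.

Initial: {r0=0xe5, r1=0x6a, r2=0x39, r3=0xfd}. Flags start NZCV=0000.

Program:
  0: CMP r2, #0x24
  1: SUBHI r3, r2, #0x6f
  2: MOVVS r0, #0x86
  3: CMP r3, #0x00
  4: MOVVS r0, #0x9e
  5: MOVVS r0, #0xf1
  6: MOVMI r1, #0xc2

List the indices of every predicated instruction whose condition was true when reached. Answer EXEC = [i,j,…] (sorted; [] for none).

0: ✓ CMP  NZCV=0010
1: ✓ SUBHI  r3←0xca
2: · MOVVS
3: ✓ CMP  NZCV=1010
4: · MOVVS
5: · MOVVS
6: ✓ MOVMI  r1←0xc2

EXEC = [1,6]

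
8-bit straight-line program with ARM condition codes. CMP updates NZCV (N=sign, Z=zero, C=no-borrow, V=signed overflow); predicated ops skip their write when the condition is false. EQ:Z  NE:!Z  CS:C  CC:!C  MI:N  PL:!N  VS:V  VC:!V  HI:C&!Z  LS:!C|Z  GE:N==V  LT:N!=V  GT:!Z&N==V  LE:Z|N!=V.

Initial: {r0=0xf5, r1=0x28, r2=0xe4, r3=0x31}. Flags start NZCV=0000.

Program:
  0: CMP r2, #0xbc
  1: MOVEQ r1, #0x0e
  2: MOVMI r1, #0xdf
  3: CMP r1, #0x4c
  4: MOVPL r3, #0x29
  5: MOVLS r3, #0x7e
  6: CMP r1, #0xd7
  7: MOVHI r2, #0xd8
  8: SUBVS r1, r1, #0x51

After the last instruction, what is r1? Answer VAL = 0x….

VAL = 0x28

[0] flags=0010 → (cmp)
[1] flags=0010 EQ?F → skip
[2] flags=0010 MI?F → skip
[3] flags=1000 → (cmp)
[4] flags=1000 PL?F → skip
[5] flags=1000 LS?T → r3=0x7e
[6] flags=0000 → (cmp)
[7] flags=0000 HI?F → skip
[8] flags=0000 VS?F → skip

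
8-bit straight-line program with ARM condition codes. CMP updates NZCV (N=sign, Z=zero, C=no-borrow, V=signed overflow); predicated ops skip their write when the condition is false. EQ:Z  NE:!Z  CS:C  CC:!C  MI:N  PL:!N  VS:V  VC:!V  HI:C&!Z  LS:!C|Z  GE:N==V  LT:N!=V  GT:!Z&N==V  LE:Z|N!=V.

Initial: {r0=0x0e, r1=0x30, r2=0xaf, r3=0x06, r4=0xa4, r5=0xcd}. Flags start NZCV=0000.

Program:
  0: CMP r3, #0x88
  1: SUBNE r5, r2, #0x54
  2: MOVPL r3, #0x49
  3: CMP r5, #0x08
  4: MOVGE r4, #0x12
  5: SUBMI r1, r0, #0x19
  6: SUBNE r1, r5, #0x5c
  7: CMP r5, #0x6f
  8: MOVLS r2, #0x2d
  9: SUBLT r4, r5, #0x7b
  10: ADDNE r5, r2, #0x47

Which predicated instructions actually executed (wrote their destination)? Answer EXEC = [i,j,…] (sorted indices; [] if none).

EXEC = [1,2,4,6,8,9,10]

[0] flags=0000 → (cmp)
[1] flags=0000 NE?T → r5=0x5b
[2] flags=0000 PL?T → r3=0x49
[3] flags=0010 → (cmp)
[4] flags=0010 GE?T → r4=0x12
[5] flags=0010 MI?F → skip
[6] flags=0010 NE?T → r1=0xff
[7] flags=1000 → (cmp)
[8] flags=1000 LS?T → r2=0x2d
[9] flags=1000 LT?T → r4=0xe0
[10] flags=1000 NE?T → r5=0x74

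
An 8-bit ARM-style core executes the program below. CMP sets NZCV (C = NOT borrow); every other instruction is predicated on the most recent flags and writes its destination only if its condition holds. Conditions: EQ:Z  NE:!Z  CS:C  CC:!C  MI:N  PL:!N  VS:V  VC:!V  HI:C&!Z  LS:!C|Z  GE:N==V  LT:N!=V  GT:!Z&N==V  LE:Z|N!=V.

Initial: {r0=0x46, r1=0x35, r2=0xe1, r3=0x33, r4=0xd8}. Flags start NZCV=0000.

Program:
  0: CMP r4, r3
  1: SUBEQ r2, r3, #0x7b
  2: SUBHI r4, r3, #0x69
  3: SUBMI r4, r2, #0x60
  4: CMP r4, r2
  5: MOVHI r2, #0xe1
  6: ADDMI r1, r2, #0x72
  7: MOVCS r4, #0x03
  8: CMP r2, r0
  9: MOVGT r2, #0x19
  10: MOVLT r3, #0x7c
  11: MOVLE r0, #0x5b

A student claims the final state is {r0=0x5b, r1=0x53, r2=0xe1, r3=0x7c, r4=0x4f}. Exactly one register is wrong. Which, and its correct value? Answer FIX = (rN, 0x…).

0: ✓ CMP  NZCV=1010
1: · SUBEQ
2: ✓ SUBHI  r4←0xca
3: ✓ SUBMI  r4←0x81
4: ✓ CMP  NZCV=1000
5: · MOVHI
6: ✓ ADDMI  r1←0x53
7: · MOVCS
8: ✓ CMP  NZCV=1010
9: · MOVGT
10: ✓ MOVLT  r3←0x7c
11: ✓ MOVLE  r0←0x5b

FIX = (r4, 0x81)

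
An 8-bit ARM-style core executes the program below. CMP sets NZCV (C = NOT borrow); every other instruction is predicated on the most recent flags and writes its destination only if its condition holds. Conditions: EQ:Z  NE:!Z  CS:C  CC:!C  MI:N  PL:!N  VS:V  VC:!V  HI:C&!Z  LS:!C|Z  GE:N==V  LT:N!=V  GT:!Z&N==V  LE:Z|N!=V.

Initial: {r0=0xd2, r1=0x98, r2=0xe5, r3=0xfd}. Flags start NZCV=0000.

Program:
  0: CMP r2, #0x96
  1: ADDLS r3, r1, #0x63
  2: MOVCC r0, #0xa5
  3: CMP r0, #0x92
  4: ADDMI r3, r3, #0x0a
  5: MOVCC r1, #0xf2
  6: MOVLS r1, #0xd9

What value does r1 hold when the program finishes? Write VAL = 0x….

VAL = 0x98

[0] flags=0010 → (cmp)
[1] flags=0010 LS?F → skip
[2] flags=0010 CC?F → skip
[3] flags=0010 → (cmp)
[4] flags=0010 MI?F → skip
[5] flags=0010 CC?F → skip
[6] flags=0010 LS?F → skip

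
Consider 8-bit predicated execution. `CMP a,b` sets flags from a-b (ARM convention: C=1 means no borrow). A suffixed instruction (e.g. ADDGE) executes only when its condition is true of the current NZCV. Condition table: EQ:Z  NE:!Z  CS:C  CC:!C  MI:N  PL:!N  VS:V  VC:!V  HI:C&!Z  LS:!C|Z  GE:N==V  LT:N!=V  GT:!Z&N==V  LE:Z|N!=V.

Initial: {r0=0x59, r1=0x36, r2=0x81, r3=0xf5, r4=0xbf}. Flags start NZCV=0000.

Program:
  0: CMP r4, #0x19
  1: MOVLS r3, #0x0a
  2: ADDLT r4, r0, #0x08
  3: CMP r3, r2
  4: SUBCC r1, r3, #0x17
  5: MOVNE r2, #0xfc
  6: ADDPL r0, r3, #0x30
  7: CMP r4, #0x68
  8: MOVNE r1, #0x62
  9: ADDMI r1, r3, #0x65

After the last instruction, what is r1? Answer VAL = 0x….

VAL = 0x5a

[0] flags=1010 → (cmp)
[1] flags=1010 LS?F → skip
[2] flags=1010 LT?T → r4=0x61
[3] flags=0010 → (cmp)
[4] flags=0010 CC?F → skip
[5] flags=0010 NE?T → r2=0xfc
[6] flags=0010 PL?T → r0=0x25
[7] flags=1000 → (cmp)
[8] flags=1000 NE?T → r1=0x62
[9] flags=1000 MI?T → r1=0x5a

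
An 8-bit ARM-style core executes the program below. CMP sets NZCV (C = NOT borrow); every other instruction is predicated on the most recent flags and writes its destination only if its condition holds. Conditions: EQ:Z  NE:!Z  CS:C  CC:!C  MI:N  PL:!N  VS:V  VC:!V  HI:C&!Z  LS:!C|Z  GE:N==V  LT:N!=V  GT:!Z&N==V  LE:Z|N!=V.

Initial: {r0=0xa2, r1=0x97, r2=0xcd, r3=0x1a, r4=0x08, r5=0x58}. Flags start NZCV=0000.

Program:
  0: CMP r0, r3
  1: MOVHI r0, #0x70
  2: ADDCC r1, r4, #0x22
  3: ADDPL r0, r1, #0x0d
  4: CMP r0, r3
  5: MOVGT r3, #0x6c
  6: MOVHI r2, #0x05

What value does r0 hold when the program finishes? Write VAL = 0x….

[0] flags=1010 → (cmp)
[1] flags=1010 HI?T → r0=0x70
[2] flags=1010 CC?F → skip
[3] flags=1010 PL?F → skip
[4] flags=0010 → (cmp)
[5] flags=0010 GT?T → r3=0x6c
[6] flags=0010 HI?T → r2=0x05

VAL = 0x70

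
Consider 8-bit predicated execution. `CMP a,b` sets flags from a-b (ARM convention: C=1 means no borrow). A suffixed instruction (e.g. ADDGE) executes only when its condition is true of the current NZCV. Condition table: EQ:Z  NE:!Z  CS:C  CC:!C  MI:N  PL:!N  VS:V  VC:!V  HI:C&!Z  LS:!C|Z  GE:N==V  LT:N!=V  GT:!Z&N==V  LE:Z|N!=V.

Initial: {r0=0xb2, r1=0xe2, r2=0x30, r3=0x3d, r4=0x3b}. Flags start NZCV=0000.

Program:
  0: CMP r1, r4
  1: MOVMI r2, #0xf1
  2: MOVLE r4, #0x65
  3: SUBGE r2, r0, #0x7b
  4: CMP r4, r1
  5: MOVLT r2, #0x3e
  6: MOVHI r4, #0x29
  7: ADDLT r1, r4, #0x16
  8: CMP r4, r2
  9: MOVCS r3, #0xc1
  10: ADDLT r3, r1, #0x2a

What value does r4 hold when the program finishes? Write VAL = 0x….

[0] flags=1010 → (cmp)
[1] flags=1010 MI?T → r2=0xf1
[2] flags=1010 LE?T → r4=0x65
[3] flags=1010 GE?F → skip
[4] flags=1001 → (cmp)
[5] flags=1001 LT?F → skip
[6] flags=1001 HI?F → skip
[7] flags=1001 LT?F → skip
[8] flags=0000 → (cmp)
[9] flags=0000 CS?F → skip
[10] flags=0000 LT?F → skip

VAL = 0x65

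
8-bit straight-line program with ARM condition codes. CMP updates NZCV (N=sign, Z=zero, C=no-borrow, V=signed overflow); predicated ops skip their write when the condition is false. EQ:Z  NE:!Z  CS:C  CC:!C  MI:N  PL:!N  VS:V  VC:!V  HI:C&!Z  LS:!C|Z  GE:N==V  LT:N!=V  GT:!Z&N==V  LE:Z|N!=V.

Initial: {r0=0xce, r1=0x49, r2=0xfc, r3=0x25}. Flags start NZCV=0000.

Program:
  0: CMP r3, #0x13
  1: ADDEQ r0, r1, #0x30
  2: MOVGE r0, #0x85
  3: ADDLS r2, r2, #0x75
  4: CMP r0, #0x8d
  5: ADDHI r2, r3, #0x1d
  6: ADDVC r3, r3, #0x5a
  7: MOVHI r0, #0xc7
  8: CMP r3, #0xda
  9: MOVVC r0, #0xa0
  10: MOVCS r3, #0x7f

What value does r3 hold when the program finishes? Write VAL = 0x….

[0] flags=0010 → (cmp)
[1] flags=0010 EQ?F → skip
[2] flags=0010 GE?T → r0=0x85
[3] flags=0010 LS?F → skip
[4] flags=1000 → (cmp)
[5] flags=1000 HI?F → skip
[6] flags=1000 VC?T → r3=0x7f
[7] flags=1000 HI?F → skip
[8] flags=1001 → (cmp)
[9] flags=1001 VC?F → skip
[10] flags=1001 CS?F → skip

VAL = 0x7f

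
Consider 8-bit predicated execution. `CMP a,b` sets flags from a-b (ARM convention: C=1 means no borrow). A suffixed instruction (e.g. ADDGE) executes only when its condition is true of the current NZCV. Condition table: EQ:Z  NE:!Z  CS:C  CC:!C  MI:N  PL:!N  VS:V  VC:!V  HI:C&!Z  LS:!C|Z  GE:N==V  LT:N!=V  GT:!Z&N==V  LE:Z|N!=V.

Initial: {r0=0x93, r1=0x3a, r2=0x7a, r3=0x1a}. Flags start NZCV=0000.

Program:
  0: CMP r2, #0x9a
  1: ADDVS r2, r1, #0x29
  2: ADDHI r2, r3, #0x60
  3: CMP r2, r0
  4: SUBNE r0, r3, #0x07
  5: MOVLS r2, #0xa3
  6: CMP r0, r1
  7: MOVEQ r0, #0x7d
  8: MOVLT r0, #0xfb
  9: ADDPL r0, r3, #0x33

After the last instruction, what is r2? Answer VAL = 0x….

VAL = 0xa3

0: ✓ CMP  NZCV=1001
1: ✓ ADDVS  r2←0x63
2: · ADDHI
3: ✓ CMP  NZCV=1001
4: ✓ SUBNE  r0←0x13
5: ✓ MOVLS  r2←0xa3
6: ✓ CMP  NZCV=1000
7: · MOVEQ
8: ✓ MOVLT  r0←0xfb
9: · ADDPL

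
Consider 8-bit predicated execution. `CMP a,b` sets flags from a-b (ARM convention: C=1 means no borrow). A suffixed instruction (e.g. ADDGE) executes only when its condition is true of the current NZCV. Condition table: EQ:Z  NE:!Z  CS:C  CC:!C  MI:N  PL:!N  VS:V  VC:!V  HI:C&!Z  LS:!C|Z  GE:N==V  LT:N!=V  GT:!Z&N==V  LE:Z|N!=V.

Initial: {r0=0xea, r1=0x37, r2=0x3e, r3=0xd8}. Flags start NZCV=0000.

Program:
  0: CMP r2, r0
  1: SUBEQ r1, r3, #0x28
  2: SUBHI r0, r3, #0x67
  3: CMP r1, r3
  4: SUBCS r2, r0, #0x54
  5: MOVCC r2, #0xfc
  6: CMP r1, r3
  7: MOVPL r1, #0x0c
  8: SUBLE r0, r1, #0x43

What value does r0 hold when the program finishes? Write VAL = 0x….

[0] flags=0000 → (cmp)
[1] flags=0000 EQ?F → skip
[2] flags=0000 HI?F → skip
[3] flags=0000 → (cmp)
[4] flags=0000 CS?F → skip
[5] flags=0000 CC?T → r2=0xfc
[6] flags=0000 → (cmp)
[7] flags=0000 PL?T → r1=0x0c
[8] flags=0000 LE?F → skip

VAL = 0xea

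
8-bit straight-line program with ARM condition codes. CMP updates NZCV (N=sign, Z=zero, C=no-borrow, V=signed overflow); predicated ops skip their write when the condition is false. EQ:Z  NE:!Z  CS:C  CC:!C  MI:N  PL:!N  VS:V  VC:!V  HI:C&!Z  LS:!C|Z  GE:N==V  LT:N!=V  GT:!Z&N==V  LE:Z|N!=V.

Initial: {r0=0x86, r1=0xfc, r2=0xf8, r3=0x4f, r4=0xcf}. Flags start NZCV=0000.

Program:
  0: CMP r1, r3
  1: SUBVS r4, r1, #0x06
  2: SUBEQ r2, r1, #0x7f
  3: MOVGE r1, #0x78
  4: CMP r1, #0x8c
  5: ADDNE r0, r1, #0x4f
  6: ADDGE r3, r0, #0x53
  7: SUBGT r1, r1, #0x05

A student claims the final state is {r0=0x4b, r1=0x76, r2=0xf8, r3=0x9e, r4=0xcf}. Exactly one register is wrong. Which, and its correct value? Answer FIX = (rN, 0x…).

FIX = (r1, 0xf7)

[0] flags=1010 → (cmp)
[1] flags=1010 VS?F → skip
[2] flags=1010 EQ?F → skip
[3] flags=1010 GE?F → skip
[4] flags=0010 → (cmp)
[5] flags=0010 NE?T → r0=0x4b
[6] flags=0010 GE?T → r3=0x9e
[7] flags=0010 GT?T → r1=0xf7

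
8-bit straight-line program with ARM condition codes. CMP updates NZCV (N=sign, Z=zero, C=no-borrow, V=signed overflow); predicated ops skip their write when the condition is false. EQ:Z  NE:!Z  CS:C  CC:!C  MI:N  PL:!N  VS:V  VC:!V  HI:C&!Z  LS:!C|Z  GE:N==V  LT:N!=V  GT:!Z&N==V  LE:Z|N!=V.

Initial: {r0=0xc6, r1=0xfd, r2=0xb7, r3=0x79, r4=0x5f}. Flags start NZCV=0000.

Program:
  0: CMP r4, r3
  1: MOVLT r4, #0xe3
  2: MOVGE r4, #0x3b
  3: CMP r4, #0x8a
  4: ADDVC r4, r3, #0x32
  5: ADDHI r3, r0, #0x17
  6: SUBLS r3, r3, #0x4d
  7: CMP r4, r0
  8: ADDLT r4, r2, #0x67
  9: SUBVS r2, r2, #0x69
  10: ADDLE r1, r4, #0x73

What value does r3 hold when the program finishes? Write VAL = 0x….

VAL = 0xdd

0: ✓ CMP  NZCV=1000
1: ✓ MOVLT  r4←0xe3
2: · MOVGE
3: ✓ CMP  NZCV=0010
4: ✓ ADDVC  r4←0xab
5: ✓ ADDHI  r3←0xdd
6: · SUBLS
7: ✓ CMP  NZCV=1000
8: ✓ ADDLT  r4←0x1e
9: · SUBVS
10: ✓ ADDLE  r1←0x91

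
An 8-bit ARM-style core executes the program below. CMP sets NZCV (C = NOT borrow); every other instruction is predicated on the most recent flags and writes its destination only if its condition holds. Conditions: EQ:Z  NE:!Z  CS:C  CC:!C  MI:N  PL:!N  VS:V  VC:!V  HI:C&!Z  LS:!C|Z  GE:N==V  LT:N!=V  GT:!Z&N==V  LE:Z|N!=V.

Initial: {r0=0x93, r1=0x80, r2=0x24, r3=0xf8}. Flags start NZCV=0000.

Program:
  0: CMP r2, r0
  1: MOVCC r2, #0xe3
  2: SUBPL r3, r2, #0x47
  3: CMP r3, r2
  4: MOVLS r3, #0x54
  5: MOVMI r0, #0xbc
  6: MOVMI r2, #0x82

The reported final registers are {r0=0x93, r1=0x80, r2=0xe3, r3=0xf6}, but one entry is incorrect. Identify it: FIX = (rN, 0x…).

FIX = (r3, 0xf8)

0: ✓ CMP  NZCV=1001
1: ✓ MOVCC  r2←0xe3
2: · SUBPL
3: ✓ CMP  NZCV=0010
4: · MOVLS
5: · MOVMI
6: · MOVMI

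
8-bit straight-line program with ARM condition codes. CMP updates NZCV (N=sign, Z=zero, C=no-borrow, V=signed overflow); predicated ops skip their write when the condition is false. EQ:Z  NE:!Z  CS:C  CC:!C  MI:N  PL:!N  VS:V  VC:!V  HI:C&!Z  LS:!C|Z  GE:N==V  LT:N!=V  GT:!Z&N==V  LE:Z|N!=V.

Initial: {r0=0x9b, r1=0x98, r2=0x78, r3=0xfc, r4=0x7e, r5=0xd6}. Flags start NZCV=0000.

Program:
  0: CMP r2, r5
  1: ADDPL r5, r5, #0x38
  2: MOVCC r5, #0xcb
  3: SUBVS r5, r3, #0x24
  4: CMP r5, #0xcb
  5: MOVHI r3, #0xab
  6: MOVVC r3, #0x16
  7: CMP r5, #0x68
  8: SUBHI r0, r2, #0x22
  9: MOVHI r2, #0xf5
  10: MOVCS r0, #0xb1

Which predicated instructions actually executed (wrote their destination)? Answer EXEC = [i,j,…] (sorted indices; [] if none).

EXEC = [2,3,5,6,8,9,10]

0: ✓ CMP  NZCV=1001
1: · ADDPL
2: ✓ MOVCC  r5←0xcb
3: ✓ SUBVS  r5←0xd8
4: ✓ CMP  NZCV=0010
5: ✓ MOVHI  r3←0xab
6: ✓ MOVVC  r3←0x16
7: ✓ CMP  NZCV=0011
8: ✓ SUBHI  r0←0x56
9: ✓ MOVHI  r2←0xf5
10: ✓ MOVCS  r0←0xb1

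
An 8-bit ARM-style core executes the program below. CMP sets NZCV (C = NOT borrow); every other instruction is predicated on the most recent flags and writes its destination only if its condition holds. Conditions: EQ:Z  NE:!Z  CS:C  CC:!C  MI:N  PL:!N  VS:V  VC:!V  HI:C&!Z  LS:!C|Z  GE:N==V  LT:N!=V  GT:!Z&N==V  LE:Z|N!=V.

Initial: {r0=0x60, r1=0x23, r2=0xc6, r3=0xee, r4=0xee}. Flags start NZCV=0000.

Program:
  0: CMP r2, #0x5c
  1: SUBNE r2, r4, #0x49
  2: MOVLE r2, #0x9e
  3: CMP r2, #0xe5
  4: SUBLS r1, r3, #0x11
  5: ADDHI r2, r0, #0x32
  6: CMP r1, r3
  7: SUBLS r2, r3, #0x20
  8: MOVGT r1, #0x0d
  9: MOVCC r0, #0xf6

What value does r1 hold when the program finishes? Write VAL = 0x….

VAL = 0xdd

0: ✓ CMP  NZCV=0011
1: ✓ SUBNE  r2←0xa5
2: ✓ MOVLE  r2←0x9e
3: ✓ CMP  NZCV=1000
4: ✓ SUBLS  r1←0xdd
5: · ADDHI
6: ✓ CMP  NZCV=1000
7: ✓ SUBLS  r2←0xce
8: · MOVGT
9: ✓ MOVCC  r0←0xf6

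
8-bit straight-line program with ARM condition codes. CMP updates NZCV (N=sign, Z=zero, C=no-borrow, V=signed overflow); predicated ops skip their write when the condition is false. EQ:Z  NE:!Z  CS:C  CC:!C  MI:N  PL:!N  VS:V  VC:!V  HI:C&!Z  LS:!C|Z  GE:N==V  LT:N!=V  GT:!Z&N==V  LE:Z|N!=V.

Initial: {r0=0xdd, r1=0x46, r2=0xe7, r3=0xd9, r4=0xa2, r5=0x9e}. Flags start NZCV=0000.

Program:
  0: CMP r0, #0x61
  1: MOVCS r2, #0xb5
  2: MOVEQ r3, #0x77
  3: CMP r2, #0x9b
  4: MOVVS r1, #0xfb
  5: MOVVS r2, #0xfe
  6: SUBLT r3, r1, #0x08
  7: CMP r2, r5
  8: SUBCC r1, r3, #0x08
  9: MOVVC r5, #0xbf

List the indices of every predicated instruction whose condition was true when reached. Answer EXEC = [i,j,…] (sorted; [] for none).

0: ✓ CMP  NZCV=0011
1: ✓ MOVCS  r2←0xb5
2: · MOVEQ
3: ✓ CMP  NZCV=0010
4: · MOVVS
5: · MOVVS
6: · SUBLT
7: ✓ CMP  NZCV=0010
8: · SUBCC
9: ✓ MOVVC  r5←0xbf

EXEC = [1,9]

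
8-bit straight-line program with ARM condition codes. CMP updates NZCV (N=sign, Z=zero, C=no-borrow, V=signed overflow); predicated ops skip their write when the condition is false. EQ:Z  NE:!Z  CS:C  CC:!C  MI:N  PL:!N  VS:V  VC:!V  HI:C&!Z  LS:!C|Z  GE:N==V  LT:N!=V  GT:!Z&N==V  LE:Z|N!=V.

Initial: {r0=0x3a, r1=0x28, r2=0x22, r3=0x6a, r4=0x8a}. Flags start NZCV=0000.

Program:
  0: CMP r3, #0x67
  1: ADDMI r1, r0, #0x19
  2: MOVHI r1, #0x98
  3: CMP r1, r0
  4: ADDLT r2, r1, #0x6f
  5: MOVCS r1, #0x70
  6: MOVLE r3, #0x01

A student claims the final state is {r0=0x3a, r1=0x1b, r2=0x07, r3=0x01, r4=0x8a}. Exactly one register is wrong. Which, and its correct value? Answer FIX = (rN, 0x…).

FIX = (r1, 0x70)

[0] flags=0010 → (cmp)
[1] flags=0010 MI?F → skip
[2] flags=0010 HI?T → r1=0x98
[3] flags=0011 → (cmp)
[4] flags=0011 LT?T → r2=0x07
[5] flags=0011 CS?T → r1=0x70
[6] flags=0011 LE?T → r3=0x01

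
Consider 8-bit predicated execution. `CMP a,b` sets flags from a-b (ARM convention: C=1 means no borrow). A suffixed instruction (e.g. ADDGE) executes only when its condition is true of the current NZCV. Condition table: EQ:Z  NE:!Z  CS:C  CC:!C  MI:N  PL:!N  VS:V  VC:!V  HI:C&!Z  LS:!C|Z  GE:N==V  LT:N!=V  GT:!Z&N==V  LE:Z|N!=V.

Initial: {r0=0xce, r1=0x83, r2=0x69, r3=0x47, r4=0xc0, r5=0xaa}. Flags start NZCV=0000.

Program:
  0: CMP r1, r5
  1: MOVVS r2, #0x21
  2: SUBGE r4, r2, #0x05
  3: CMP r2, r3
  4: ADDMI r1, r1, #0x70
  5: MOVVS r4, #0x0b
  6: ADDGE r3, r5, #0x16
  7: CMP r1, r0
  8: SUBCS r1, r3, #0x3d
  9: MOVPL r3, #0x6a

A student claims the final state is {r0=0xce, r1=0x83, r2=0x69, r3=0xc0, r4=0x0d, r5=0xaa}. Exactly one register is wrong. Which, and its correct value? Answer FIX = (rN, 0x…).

FIX = (r4, 0xc0)

[0] flags=1000 → (cmp)
[1] flags=1000 VS?F → skip
[2] flags=1000 GE?F → skip
[3] flags=0010 → (cmp)
[4] flags=0010 MI?F → skip
[5] flags=0010 VS?F → skip
[6] flags=0010 GE?T → r3=0xc0
[7] flags=1000 → (cmp)
[8] flags=1000 CS?F → skip
[9] flags=1000 PL?F → skip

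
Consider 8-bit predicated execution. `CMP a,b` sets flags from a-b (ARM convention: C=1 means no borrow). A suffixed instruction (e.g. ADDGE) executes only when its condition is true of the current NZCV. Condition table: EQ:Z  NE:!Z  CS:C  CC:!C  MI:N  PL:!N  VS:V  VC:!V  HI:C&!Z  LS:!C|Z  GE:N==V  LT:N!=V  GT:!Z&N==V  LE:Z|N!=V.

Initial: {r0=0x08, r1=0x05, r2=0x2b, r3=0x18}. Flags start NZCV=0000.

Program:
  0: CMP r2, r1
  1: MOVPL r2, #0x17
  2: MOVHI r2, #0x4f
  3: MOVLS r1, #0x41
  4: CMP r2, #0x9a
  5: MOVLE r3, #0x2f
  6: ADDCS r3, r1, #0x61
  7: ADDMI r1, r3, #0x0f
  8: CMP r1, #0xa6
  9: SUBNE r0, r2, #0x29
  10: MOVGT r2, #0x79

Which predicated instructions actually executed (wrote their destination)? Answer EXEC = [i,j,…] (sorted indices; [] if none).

EXEC = [1,2,7,9,10]

[0] flags=0010 → (cmp)
[1] flags=0010 PL?T → r2=0x17
[2] flags=0010 HI?T → r2=0x4f
[3] flags=0010 LS?F → skip
[4] flags=1001 → (cmp)
[5] flags=1001 LE?F → skip
[6] flags=1001 CS?F → skip
[7] flags=1001 MI?T → r1=0x27
[8] flags=1001 → (cmp)
[9] flags=1001 NE?T → r0=0x26
[10] flags=1001 GT?T → r2=0x79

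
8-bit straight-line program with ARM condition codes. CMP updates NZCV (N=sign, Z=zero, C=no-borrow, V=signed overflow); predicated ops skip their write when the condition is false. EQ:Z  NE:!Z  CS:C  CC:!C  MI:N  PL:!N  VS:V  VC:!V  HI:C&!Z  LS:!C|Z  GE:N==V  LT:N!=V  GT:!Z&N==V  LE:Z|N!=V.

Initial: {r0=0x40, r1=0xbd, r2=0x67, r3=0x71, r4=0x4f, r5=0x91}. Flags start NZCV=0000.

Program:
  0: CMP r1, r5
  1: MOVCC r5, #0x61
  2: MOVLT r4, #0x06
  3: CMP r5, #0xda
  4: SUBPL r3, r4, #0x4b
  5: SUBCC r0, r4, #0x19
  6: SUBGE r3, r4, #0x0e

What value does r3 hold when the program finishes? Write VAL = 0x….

0: ✓ CMP  NZCV=0010
1: · MOVCC
2: · MOVLT
3: ✓ CMP  NZCV=1000
4: · SUBPL
5: ✓ SUBCC  r0←0x36
6: · SUBGE

VAL = 0x71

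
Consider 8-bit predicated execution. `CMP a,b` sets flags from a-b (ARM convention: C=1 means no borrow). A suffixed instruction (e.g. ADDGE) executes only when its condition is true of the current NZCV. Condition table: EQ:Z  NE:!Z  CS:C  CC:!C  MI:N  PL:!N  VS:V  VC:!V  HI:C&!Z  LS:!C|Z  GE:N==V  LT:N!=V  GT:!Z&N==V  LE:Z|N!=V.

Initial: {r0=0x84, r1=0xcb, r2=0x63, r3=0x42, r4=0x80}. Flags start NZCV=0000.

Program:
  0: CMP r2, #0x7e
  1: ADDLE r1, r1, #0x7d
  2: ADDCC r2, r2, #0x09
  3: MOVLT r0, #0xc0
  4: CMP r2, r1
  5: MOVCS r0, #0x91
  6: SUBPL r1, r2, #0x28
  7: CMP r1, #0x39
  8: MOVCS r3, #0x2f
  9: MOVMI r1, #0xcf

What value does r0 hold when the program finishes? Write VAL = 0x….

VAL = 0x91

[0] flags=1000 → (cmp)
[1] flags=1000 LE?T → r1=0x48
[2] flags=1000 CC?T → r2=0x6c
[3] flags=1000 LT?T → r0=0xc0
[4] flags=0010 → (cmp)
[5] flags=0010 CS?T → r0=0x91
[6] flags=0010 PL?T → r1=0x44
[7] flags=0010 → (cmp)
[8] flags=0010 CS?T → r3=0x2f
[9] flags=0010 MI?F → skip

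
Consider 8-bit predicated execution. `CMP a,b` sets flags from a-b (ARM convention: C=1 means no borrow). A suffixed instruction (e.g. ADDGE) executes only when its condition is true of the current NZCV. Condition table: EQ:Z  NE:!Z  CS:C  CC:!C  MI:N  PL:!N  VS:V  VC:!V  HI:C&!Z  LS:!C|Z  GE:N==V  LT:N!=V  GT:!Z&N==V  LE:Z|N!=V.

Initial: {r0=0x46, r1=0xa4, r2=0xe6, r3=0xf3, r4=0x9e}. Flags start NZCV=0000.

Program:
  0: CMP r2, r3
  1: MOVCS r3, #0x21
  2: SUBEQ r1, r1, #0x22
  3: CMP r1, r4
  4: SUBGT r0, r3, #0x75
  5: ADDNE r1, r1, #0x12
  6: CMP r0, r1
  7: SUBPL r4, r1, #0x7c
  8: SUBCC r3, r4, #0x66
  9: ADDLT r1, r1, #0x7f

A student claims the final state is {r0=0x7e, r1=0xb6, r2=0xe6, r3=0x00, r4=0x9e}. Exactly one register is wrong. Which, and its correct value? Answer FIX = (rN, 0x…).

FIX = (r3, 0x38)

0: ✓ CMP  NZCV=1000
1: · MOVCS
2: · SUBEQ
3: ✓ CMP  NZCV=0010
4: ✓ SUBGT  r0←0x7e
5: ✓ ADDNE  r1←0xb6
6: ✓ CMP  NZCV=1001
7: · SUBPL
8: ✓ SUBCC  r3←0x38
9: · ADDLT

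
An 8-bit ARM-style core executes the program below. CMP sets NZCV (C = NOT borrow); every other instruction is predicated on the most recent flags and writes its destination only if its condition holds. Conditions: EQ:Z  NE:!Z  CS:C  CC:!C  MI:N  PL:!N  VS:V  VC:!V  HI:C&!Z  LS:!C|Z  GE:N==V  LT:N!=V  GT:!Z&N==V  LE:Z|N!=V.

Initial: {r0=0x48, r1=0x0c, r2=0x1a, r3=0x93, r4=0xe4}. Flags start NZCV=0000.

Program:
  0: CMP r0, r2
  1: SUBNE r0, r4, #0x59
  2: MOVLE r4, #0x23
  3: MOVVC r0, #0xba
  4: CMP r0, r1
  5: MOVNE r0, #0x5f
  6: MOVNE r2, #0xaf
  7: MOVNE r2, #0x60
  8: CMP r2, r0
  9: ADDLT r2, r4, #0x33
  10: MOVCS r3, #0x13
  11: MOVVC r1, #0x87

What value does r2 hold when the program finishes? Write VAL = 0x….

VAL = 0x60

0: ✓ CMP  NZCV=0010
1: ✓ SUBNE  r0←0x8b
2: · MOVLE
3: ✓ MOVVC  r0←0xba
4: ✓ CMP  NZCV=1010
5: ✓ MOVNE  r0←0x5f
6: ✓ MOVNE  r2←0xaf
7: ✓ MOVNE  r2←0x60
8: ✓ CMP  NZCV=0010
9: · ADDLT
10: ✓ MOVCS  r3←0x13
11: ✓ MOVVC  r1←0x87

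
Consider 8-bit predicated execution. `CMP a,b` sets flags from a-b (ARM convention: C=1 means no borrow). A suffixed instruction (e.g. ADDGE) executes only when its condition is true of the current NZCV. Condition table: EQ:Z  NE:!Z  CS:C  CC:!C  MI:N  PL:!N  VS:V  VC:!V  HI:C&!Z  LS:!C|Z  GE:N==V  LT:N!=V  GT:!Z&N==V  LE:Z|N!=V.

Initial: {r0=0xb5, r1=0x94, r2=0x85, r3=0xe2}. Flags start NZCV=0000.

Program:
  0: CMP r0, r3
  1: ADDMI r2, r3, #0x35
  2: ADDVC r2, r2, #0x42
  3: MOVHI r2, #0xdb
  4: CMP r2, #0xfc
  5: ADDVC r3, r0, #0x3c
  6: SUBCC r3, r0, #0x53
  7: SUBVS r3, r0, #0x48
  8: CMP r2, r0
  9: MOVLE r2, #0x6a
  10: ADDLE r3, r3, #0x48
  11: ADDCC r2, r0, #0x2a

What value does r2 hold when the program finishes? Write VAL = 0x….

VAL = 0xdf

0: ✓ CMP  NZCV=1000
1: ✓ ADDMI  r2←0x17
2: ✓ ADDVC  r2←0x59
3: · MOVHI
4: ✓ CMP  NZCV=0000
5: ✓ ADDVC  r3←0xf1
6: ✓ SUBCC  r3←0x62
7: · SUBVS
8: ✓ CMP  NZCV=1001
9: · MOVLE
10: · ADDLE
11: ✓ ADDCC  r2←0xdf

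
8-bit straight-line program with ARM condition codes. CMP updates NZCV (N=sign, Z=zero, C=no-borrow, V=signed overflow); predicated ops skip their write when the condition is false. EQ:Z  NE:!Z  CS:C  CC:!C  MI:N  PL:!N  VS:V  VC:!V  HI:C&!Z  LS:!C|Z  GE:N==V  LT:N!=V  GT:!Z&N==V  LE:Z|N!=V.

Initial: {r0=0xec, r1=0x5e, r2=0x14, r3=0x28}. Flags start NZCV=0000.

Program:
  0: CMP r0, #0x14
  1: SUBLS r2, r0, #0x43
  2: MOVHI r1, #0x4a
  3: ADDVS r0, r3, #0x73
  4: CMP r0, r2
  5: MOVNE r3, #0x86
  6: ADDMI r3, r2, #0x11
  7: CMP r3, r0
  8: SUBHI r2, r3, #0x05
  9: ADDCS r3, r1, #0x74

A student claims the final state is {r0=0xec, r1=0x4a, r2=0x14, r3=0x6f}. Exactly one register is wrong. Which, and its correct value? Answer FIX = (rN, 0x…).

0: ✓ CMP  NZCV=1010
1: · SUBLS
2: ✓ MOVHI  r1←0x4a
3: · ADDVS
4: ✓ CMP  NZCV=1010
5: ✓ MOVNE  r3←0x86
6: ✓ ADDMI  r3←0x25
7: ✓ CMP  NZCV=0000
8: · SUBHI
9: · ADDCS

FIX = (r3, 0x25)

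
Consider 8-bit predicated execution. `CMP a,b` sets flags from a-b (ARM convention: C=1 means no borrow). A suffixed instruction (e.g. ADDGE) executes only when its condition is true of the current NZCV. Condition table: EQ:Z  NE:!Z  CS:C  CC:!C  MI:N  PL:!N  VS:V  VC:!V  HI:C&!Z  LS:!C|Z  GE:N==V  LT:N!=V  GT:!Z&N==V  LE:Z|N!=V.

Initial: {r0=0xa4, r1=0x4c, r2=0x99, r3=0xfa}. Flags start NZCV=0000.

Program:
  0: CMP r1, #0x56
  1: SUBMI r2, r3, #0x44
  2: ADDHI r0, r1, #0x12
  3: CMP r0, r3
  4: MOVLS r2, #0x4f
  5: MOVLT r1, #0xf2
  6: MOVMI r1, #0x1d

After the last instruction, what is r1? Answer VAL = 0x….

VAL = 0x1d

0: ✓ CMP  NZCV=1000
1: ✓ SUBMI  r2←0xb6
2: · ADDHI
3: ✓ CMP  NZCV=1000
4: ✓ MOVLS  r2←0x4f
5: ✓ MOVLT  r1←0xf2
6: ✓ MOVMI  r1←0x1d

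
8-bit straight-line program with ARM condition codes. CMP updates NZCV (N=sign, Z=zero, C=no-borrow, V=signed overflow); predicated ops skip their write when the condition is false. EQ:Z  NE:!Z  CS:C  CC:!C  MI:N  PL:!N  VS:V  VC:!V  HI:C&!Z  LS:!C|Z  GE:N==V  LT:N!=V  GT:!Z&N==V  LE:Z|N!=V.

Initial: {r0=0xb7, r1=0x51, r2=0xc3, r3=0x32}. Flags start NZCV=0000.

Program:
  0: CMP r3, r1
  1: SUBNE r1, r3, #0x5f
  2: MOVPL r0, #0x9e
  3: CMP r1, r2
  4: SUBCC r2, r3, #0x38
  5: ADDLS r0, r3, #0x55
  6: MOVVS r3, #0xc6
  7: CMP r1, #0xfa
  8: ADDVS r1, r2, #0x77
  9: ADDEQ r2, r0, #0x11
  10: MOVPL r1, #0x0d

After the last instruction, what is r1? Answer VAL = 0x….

VAL = 0xd3

[0] flags=1000 → (cmp)
[1] flags=1000 NE?T → r1=0xd3
[2] flags=1000 PL?F → skip
[3] flags=0010 → (cmp)
[4] flags=0010 CC?F → skip
[5] flags=0010 LS?F → skip
[6] flags=0010 VS?F → skip
[7] flags=1000 → (cmp)
[8] flags=1000 VS?F → skip
[9] flags=1000 EQ?F → skip
[10] flags=1000 PL?F → skip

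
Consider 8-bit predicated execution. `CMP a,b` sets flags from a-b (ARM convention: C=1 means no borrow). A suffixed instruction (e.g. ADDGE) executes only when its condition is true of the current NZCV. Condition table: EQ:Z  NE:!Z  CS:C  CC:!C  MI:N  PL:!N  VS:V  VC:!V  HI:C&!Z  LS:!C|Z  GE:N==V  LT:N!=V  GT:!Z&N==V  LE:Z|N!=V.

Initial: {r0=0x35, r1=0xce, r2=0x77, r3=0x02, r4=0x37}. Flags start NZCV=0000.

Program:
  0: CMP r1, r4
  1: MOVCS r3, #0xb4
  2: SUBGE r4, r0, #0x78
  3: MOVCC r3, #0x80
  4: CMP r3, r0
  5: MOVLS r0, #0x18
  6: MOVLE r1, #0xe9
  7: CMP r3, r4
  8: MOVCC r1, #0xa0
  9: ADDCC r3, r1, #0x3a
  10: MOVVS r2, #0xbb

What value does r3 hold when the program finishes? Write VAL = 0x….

0: ✓ CMP  NZCV=1010
1: ✓ MOVCS  r3←0xb4
2: · SUBGE
3: · MOVCC
4: ✓ CMP  NZCV=0011
5: · MOVLS
6: ✓ MOVLE  r1←0xe9
7: ✓ CMP  NZCV=0011
8: · MOVCC
9: · ADDCC
10: ✓ MOVVS  r2←0xbb

VAL = 0xb4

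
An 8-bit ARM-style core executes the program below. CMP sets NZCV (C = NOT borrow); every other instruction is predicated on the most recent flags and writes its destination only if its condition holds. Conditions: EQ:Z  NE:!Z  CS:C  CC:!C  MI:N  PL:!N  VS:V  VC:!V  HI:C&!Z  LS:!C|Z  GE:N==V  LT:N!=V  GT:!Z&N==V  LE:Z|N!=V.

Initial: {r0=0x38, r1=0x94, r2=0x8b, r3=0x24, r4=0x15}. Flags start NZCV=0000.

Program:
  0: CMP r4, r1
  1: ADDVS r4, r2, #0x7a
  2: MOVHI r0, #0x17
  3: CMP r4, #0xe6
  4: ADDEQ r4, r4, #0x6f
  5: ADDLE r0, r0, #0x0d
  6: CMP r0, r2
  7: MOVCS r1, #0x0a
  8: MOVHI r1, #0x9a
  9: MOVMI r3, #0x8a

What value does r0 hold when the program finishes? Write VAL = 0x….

[0] flags=1001 → (cmp)
[1] flags=1001 VS?T → r4=0x05
[2] flags=1001 HI?F → skip
[3] flags=0000 → (cmp)
[4] flags=0000 EQ?F → skip
[5] flags=0000 LE?F → skip
[6] flags=1001 → (cmp)
[7] flags=1001 CS?F → skip
[8] flags=1001 HI?F → skip
[9] flags=1001 MI?T → r3=0x8a

VAL = 0x38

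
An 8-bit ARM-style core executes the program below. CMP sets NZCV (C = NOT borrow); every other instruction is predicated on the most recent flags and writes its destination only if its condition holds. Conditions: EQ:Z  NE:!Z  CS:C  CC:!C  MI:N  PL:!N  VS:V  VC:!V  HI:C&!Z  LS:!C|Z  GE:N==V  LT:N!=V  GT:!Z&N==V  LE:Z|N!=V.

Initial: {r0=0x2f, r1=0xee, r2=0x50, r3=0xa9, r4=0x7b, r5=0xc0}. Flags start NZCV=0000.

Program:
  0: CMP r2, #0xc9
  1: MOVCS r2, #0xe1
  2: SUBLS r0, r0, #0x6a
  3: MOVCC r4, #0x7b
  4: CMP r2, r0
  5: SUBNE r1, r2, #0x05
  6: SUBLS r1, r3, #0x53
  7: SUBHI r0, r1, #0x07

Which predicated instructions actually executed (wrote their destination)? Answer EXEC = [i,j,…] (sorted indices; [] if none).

0: ✓ CMP  NZCV=1001
1: · MOVCS
2: ✓ SUBLS  r0←0xc5
3: ✓ MOVCC  r4←0x7b
4: ✓ CMP  NZCV=1001
5: ✓ SUBNE  r1←0x4b
6: ✓ SUBLS  r1←0x56
7: · SUBHI

EXEC = [2,3,5,6]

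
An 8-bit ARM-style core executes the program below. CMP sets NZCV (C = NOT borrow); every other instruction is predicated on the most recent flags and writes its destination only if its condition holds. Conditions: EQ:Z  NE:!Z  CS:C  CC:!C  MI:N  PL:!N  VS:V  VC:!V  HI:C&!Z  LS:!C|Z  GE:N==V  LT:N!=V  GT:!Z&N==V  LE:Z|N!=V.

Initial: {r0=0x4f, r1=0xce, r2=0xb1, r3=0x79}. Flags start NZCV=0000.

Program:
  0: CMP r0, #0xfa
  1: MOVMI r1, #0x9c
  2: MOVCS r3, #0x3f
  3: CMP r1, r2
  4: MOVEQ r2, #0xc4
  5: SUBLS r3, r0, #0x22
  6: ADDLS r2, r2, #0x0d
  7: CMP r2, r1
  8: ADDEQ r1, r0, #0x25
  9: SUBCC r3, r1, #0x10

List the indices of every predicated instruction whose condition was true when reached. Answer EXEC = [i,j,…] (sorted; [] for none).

EXEC = [9]

[0] flags=0000 → (cmp)
[1] flags=0000 MI?F → skip
[2] flags=0000 CS?F → skip
[3] flags=0010 → (cmp)
[4] flags=0010 EQ?F → skip
[5] flags=0010 LS?F → skip
[6] flags=0010 LS?F → skip
[7] flags=1000 → (cmp)
[8] flags=1000 EQ?F → skip
[9] flags=1000 CC?T → r3=0xbe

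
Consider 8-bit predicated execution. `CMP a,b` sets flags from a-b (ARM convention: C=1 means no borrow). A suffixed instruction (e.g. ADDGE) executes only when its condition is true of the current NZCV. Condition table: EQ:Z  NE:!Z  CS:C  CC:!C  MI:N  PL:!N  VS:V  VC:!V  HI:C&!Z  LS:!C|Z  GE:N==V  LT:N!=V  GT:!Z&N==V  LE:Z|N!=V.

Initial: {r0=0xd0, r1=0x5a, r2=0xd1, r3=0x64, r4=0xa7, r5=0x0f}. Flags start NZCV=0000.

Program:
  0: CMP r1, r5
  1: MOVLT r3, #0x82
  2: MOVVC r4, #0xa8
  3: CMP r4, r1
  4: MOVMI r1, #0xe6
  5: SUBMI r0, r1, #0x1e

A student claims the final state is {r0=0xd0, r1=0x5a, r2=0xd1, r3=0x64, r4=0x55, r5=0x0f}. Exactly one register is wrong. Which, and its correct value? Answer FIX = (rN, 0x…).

FIX = (r4, 0xa8)

0: ✓ CMP  NZCV=0010
1: · MOVLT
2: ✓ MOVVC  r4←0xa8
3: ✓ CMP  NZCV=0011
4: · MOVMI
5: · SUBMI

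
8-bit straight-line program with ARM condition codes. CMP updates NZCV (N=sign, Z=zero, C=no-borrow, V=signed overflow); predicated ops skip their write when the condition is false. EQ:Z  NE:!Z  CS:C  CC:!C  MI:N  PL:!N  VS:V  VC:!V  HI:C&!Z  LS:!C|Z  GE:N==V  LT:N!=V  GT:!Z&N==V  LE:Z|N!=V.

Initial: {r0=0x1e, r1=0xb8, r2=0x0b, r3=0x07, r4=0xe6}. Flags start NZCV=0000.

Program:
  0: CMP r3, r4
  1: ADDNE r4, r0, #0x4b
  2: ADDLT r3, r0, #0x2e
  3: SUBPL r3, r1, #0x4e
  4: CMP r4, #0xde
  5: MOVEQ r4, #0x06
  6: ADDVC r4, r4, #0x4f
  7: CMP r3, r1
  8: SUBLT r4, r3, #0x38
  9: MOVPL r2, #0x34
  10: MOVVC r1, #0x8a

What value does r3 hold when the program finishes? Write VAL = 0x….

0: ✓ CMP  NZCV=0000
1: ✓ ADDNE  r4←0x69
2: · ADDLT
3: ✓ SUBPL  r3←0x6a
4: ✓ CMP  NZCV=1001
5: · MOVEQ
6: · ADDVC
7: ✓ CMP  NZCV=1001
8: · SUBLT
9: · MOVPL
10: · MOVVC

VAL = 0x6a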